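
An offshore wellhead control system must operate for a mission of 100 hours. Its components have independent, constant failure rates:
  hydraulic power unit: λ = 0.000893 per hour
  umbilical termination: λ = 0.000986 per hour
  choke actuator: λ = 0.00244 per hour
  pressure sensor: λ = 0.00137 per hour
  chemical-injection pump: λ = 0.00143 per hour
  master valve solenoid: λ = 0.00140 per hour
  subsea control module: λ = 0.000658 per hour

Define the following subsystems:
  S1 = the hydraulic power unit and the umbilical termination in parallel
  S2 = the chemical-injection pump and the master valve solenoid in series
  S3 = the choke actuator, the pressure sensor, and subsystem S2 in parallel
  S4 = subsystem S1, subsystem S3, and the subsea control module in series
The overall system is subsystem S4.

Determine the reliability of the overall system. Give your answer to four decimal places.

0.9225

R(hydraulic power unit) = exp(−0.000893 × 100) = 0.914571
R(umbilical termination) = exp(−0.000986 × 100) = 0.906105
R(choke actuator) = exp(−0.00244 × 100) = 0.783488
R(pressure sensor) = exp(−0.00137 × 100) = 0.871970
R(chemical-injection pump) = exp(−0.00143 × 100) = 0.866754
R(master valve solenoid) = exp(−0.00140 × 100) = 0.869358
R(subsea control module) = exp(−0.000658 × 100) = 0.936318
Parallel (hydraulic power unit and umbilical termination): 1 − (1 − 0.914571)(1 − 0.906105) = 0.991979
Series (chemical-injection pump and master valve solenoid): 0.866754 × 0.869358 = 0.753520
Parallel (choke actuator, pressure sensor, and [0.753520]): 1 − (1 − 0.783488)(1 − 0.871970)(1 − 0.753520) = 0.993168
Series ([0.991979], [0.993168], and subsea control module): 0.991979 × 0.993168 × 0.936318 = 0.9225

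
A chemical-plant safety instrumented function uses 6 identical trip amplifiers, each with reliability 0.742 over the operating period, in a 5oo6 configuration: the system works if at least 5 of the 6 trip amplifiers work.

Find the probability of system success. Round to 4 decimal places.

R = Σ_{i=5}^{6} C(6,i) p^i (1−p)^{6−i} with p = 0.742
C(6,5)·0.742^5·0.258^1 = 0.348169
C(6,6)·0.742^6·0.258^0 = 0.166887
Sum = 0.5151

0.5151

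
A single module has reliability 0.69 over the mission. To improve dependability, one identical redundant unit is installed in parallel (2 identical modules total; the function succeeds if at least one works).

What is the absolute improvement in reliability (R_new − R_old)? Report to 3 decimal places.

R_before = 0.69
R_after = 1 − (1 − 0.69)^2 = 0.904
ΔR = 0.904 − 0.69 = 0.214

0.214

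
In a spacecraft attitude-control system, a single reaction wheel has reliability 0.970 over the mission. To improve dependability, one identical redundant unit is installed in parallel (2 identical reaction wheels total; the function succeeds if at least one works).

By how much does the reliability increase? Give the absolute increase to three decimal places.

0.029

R_before = 0.970
R_after = 1 − (1 − 0.970)^2 = 0.999
ΔR = 0.999 − 0.970 = 0.029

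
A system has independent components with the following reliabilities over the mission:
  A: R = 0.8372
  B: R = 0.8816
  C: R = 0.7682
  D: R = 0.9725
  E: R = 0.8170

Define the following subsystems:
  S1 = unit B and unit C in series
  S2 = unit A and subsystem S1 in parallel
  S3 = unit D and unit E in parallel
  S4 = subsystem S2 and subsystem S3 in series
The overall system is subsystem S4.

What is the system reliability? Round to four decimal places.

0.9427

Series (B and C): 0.881600 × 0.768200 = 0.677245
Parallel (A and [0.677245]): 1 − (1 − 0.837200)(1 − 0.677245) = 0.947455
Parallel (D and E): 1 − (1 − 0.972500)(1 − 0.817000) = 0.994968
Series ([0.947455] and [0.994968]): 0.947455 × 0.994968 = 0.9427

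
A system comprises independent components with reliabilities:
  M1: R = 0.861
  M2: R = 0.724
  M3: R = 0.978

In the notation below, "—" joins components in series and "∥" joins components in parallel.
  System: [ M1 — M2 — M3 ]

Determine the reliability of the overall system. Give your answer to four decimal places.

Series (M1, M2, and M3): 0.861000 × 0.724000 × 0.978000 = 0.6096

0.6096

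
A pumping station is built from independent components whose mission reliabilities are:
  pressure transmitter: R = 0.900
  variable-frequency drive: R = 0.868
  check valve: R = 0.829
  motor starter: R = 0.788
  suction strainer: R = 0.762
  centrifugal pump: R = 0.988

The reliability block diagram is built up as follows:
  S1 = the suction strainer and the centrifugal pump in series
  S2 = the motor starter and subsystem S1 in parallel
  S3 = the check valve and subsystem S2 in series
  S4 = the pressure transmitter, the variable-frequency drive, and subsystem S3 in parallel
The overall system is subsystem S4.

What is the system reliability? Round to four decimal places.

0.9972

Series (suction strainer and centrifugal pump): 0.762000 × 0.988000 = 0.752856
Parallel (motor starter and [0.752856]): 1 − (1 − 0.788000)(1 − 0.752856) = 0.947605
Series (check valve and [0.947605]): 0.829000 × 0.947605 = 0.785565
Parallel (pressure transmitter, variable-frequency drive, and [0.785565]): 1 − (1 − 0.900000)(1 − 0.868000)(1 − 0.785565) = 0.9972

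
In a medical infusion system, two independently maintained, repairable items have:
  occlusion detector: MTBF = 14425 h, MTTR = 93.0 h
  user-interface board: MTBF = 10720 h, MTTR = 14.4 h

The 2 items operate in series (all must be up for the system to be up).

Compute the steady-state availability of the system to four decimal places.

A(occlusion detector) = MTBF/(MTBF+MTTR) = 14425/(14425+93.0) = 0.993594
A(user-interface board) = MTBF/(MTBF+MTTR) = 10720/(10720+14.4) = 0.998659
Series availability: 0.993594 × 0.998659 = 0.9923

0.9923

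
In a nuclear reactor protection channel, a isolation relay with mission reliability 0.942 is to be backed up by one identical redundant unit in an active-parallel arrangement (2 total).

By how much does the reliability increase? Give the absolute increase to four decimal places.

R_before = 0.942
R_after = 1 − (1 − 0.942)^2 = 0.9966
ΔR = 0.9966 − 0.942 = 0.0546

0.0546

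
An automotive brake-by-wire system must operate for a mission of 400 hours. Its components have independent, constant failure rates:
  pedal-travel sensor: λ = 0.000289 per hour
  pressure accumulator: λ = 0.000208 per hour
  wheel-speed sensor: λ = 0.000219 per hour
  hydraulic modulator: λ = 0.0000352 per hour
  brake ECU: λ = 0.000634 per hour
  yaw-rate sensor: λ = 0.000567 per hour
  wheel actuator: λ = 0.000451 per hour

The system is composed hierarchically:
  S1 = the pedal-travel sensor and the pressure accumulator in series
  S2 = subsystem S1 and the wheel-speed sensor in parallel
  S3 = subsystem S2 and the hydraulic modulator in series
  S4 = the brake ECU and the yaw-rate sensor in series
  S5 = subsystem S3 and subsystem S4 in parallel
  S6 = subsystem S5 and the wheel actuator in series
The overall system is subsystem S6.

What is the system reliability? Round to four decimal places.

R(pedal-travel sensor) = exp(−0.000289 × 400) = 0.890831
R(pressure accumulator) = exp(−0.000208 × 400) = 0.920167
R(wheel-speed sensor) = exp(−0.000219 × 400) = 0.916127
R(hydraulic modulator) = exp(−0.0000352 × 400) = 0.986019
R(brake ECU) = exp(−0.000634 × 400) = 0.776002
R(yaw-rate sensor) = exp(−0.000567 × 400) = 0.797080
R(wheel actuator) = exp(−0.000451 × 400) = 0.834936
Series (pedal-travel sensor and pressure accumulator): 0.890831 × 0.920167 = 0.819713
Parallel ([0.819713] and wheel-speed sensor): 1 − (1 − 0.819713)(1 − 0.916127) = 0.984879
Series ([0.984879] and hydraulic modulator): 0.984879 × 0.986019 = 0.971109
Series (brake ECU and yaw-rate sensor): 0.776002 × 0.797080 = 0.618536
Parallel ([0.971109] and [0.618536]): 1 − (1 − 0.971109)(1 − 0.618536) = 0.988979
Series ([0.988979] and wheel actuator): 0.988979 × 0.834936 = 0.8257

0.8257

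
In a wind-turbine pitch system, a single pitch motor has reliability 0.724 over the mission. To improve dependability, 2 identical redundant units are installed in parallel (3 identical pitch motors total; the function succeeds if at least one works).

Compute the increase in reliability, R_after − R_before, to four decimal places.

R_before = 0.724
R_after = 1 − (1 − 0.724)^3 = 0.9790
ΔR = 0.9790 − 0.724 = 0.2550

0.2550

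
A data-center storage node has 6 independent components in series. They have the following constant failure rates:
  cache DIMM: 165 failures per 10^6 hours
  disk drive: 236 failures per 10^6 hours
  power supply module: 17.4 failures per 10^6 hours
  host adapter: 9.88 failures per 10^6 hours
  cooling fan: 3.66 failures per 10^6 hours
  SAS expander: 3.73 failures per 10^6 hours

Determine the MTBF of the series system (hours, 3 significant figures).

2300

Series of exponential components: λ_sys = Σ λ_i
λ_sys = 0.000165 + 0.000236 + 0.0000174 + 0.00000988 + 0.00000366 + 0.00000373 = 4.3567e-04 /h
MTBF = 1 / λ_sys = 2300 h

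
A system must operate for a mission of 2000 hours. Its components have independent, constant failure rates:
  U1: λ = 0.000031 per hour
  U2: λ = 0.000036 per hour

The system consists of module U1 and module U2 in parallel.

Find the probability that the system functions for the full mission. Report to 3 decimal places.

0.996

R(U1) = exp(−0.000031 × 2000) = 0.93988
R(U2) = exp(−0.000036 × 2000) = 0.93053
Parallel (U1 and U2): 1 − (1 − 0.93988)(1 − 0.93053) = 0.996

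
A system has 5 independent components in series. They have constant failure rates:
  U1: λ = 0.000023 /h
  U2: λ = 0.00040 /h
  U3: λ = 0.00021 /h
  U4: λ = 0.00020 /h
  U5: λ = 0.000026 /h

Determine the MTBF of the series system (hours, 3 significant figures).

1160

Series of exponential components: λ_sys = Σ λ_i
λ_sys = 0.000023 + 0.00040 + 0.00021 + 0.00020 + 0.000026 = 8.5900e-04 /h
MTBF = 1 / λ_sys = 1160 h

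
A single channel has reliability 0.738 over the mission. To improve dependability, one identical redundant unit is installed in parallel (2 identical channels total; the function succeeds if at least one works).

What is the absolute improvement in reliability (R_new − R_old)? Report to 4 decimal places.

0.1934

R_before = 0.738
R_after = 1 − (1 − 0.738)^2 = 0.9314
ΔR = 0.9314 − 0.738 = 0.1934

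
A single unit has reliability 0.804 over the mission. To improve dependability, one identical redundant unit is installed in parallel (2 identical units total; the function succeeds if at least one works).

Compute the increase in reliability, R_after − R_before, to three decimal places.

0.158

R_before = 0.804
R_after = 1 − (1 − 0.804)^2 = 0.962
ΔR = 0.962 − 0.804 = 0.158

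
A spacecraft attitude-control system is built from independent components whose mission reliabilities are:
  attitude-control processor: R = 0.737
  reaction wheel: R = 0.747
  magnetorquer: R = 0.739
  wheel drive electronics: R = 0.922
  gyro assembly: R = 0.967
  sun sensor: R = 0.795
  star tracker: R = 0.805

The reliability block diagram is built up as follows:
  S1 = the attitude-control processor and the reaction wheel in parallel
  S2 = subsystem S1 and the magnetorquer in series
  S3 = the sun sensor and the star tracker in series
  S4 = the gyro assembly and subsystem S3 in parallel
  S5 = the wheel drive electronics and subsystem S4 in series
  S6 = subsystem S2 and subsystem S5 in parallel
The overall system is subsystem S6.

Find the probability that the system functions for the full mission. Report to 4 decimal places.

Parallel (attitude-control processor and reaction wheel): 1 − (1 − 0.737000)(1 − 0.747000) = 0.933461
Series ([0.933461] and magnetorquer): 0.933461 × 0.739000 = 0.689828
Series (sun sensor and star tracker): 0.795000 × 0.805000 = 0.639975
Parallel (gyro assembly and [0.639975]): 1 − (1 − 0.967000)(1 − 0.639975) = 0.988119
Series (wheel drive electronics and [0.988119]): 0.922000 × 0.988119 = 0.911046
Parallel ([0.689828] and [0.911046]): 1 − (1 − 0.689828)(1 − 0.911046) = 0.9724

0.9724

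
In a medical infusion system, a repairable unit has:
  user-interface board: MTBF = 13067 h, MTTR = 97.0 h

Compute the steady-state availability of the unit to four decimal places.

A(user-interface board) = MTBF/(MTBF+MTTR) = 13067/(13067+97.0) = 0.9926

0.9926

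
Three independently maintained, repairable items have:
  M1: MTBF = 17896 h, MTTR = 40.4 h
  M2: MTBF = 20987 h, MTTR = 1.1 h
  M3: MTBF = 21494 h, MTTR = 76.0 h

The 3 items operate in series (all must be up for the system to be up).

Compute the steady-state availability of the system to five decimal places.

0.99418

A(M1) = MTBF/(MTBF+MTTR) = 17896/(17896+40.4) = 0.997748
A(M2) = MTBF/(MTBF+MTTR) = 20987/(20987+1.1) = 0.999948
A(M3) = MTBF/(MTBF+MTTR) = 21494/(21494+76.0) = 0.996477
Series availability: 0.997748 × 0.999948 × 0.996477 = 0.99418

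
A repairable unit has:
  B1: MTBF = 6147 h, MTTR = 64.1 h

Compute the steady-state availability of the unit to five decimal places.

A(B1) = MTBF/(MTBF+MTTR) = 6147/(6147+64.1) = 0.98968

0.98968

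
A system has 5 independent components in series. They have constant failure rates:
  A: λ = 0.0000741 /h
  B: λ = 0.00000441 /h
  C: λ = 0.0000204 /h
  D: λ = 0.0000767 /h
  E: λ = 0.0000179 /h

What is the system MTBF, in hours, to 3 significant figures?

5170

Series of exponential components: λ_sys = Σ λ_i
λ_sys = 0.0000741 + 0.00000441 + 0.0000204 + 0.0000767 + 0.0000179 = 1.9351e-04 /h
MTBF = 1 / λ_sys = 5170 h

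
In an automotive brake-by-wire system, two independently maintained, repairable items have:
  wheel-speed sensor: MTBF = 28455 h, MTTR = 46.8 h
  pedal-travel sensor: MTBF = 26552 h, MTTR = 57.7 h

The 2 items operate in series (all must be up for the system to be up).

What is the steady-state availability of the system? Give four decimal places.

A(wheel-speed sensor) = MTBF/(MTBF+MTTR) = 28455/(28455+46.8) = 0.998358
A(pedal-travel sensor) = MTBF/(MTBF+MTTR) = 26552/(26552+57.7) = 0.997832
Series availability: 0.998358 × 0.997832 = 0.9962

0.9962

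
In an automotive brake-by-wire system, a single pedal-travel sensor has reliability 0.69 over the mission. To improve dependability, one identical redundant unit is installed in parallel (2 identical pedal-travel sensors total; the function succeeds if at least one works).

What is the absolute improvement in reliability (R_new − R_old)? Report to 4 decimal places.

0.2139

R_before = 0.69
R_after = 1 − (1 − 0.69)^2 = 0.9039
ΔR = 0.9039 − 0.69 = 0.2139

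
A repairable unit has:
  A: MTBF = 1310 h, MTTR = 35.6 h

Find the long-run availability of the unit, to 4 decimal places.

A(A) = MTBF/(MTBF+MTTR) = 1310/(1310+35.6) = 0.9735

0.9735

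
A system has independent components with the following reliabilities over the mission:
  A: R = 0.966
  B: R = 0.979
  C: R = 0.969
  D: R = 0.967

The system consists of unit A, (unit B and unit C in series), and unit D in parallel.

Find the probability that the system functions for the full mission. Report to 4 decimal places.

0.9999

Series (B and C): 0.979000 × 0.969000 = 0.948651
Parallel (A, [0.948651], and D): 1 − (1 − 0.966000)(1 − 0.948651)(1 − 0.967000) = 0.9999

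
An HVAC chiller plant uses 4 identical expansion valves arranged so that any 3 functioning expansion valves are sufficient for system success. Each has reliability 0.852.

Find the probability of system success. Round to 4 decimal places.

0.8931

R = Σ_{i=3}^{4} C(4,i) p^i (1−p)^{4−i} with p = 0.852
C(4,3)·0.852^3·0.148^1 = 0.366134
C(4,4)·0.852^4·0.148^0 = 0.526937
Sum = 0.8931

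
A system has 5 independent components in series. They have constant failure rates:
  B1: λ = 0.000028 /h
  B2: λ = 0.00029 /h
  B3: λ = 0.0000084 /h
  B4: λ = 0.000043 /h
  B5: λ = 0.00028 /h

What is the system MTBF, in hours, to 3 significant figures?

Series of exponential components: λ_sys = Σ λ_i
λ_sys = 0.000028 + 0.00029 + 0.0000084 + 0.000043 + 0.00028 = 6.4940e-04 /h
MTBF = 1 / λ_sys = 1540 h

1540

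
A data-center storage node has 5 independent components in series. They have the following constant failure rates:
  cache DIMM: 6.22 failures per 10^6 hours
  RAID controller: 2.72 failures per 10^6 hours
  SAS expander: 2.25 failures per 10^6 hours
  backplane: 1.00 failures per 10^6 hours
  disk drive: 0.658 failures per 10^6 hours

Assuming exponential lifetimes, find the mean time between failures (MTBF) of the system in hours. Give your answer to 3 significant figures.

77800

Series of exponential components: λ_sys = Σ λ_i
λ_sys = 0.00000622 + 0.00000272 + 0.00000225 + 0.00000100 + 0.000000658 = 1.2848e-05 /h
MTBF = 1 / λ_sys = 77800 h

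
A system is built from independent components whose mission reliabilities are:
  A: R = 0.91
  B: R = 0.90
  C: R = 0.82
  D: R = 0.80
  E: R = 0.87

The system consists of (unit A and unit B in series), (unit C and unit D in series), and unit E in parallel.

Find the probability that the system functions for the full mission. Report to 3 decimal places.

Series (A and B): 0.91000 × 0.90000 = 0.81900
Series (C and D): 0.82000 × 0.80000 = 0.65600
Parallel ([0.81900], [0.65600], and E): 1 − (1 − 0.81900)(1 − 0.65600)(1 − 0.87000) = 0.992

0.992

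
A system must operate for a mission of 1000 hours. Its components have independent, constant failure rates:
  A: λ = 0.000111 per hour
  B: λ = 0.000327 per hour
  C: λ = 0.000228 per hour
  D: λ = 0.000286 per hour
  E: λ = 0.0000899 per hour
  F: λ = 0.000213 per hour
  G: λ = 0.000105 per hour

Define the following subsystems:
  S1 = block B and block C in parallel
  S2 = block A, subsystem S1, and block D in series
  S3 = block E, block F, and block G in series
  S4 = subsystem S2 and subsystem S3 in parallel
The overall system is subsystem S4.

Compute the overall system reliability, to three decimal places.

0.877

R(A) = exp(−0.000111 × 1000) = 0.89494
R(B) = exp(−0.000327 × 1000) = 0.72108
R(C) = exp(−0.000228 × 1000) = 0.79612
R(D) = exp(−0.000286 × 1000) = 0.75126
R(E) = exp(−0.0000899 × 1000) = 0.91402
R(F) = exp(−0.000213 × 1000) = 0.80816
R(G) = exp(−0.000105 × 1000) = 0.90032
Parallel (B and C): 1 − (1 − 0.72108)(1 − 0.79612) = 0.94313
Series (A, [0.94313], and D): 0.89494 × 0.94313 × 0.75126 = 0.63410
Series (E, F, and G): 0.91402 × 0.80816 × 0.90032 = 0.66504
Parallel ([0.63410] and [0.66504]): 1 − (1 − 0.63410)(1 − 0.66504) = 0.877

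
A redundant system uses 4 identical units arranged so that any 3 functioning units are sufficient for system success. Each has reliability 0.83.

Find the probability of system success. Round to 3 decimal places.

0.863

R = Σ_{i=3}^{4} C(4,i) p^i (1−p)^{4−i} with p = 0.83
C(4,3)·0.83^3·0.17^1 = 0.38882
C(4,4)·0.83^4·0.17^0 = 0.47458
Sum = 0.863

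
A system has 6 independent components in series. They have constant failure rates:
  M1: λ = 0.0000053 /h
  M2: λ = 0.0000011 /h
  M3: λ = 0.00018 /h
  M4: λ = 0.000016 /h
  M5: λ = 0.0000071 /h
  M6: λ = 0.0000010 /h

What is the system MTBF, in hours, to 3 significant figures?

4750

Series of exponential components: λ_sys = Σ λ_i
λ_sys = 0.0000053 + 0.0000011 + 0.00018 + 0.000016 + 0.0000071 + 0.0000010 = 2.1050e-04 /h
MTBF = 1 / λ_sys = 4750 h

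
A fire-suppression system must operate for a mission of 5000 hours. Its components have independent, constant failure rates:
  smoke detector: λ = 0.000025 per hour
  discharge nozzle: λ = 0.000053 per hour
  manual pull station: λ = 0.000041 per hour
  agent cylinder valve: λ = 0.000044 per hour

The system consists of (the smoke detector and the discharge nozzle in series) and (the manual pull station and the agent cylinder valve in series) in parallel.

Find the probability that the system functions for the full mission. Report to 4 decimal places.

0.8882

R(smoke detector) = exp(−0.000025 × 5000) = 0.882497
R(discharge nozzle) = exp(−0.000053 × 5000) = 0.767206
R(manual pull station) = exp(−0.000041 × 5000) = 0.814647
R(agent cylinder valve) = exp(−0.000044 × 5000) = 0.802519
Series (smoke detector and discharge nozzle): 0.882497 × 0.767206 = 0.677057
Series (manual pull station and agent cylinder valve): 0.814647 × 0.802519 = 0.653770
Parallel ([0.677057] and [0.653770]): 1 − (1 − 0.677057)(1 − 0.653770) = 0.8882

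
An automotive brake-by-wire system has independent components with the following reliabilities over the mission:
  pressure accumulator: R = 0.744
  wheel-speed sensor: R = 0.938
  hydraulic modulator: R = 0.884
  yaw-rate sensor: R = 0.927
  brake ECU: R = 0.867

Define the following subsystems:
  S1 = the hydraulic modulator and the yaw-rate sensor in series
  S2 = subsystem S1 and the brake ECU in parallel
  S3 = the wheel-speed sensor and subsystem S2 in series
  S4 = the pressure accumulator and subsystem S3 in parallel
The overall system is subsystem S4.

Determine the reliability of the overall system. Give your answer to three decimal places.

Series (hydraulic modulator and yaw-rate sensor): 0.88400 × 0.92700 = 0.81947
Parallel ([0.81947] and brake ECU): 1 − (1 − 0.81947)(1 − 0.86700) = 0.97599
Series (wheel-speed sensor and [0.97599]): 0.93800 × 0.97599 = 0.91548
Parallel (pressure accumulator and [0.91548]): 1 − (1 − 0.74400)(1 − 0.91548) = 0.978

0.978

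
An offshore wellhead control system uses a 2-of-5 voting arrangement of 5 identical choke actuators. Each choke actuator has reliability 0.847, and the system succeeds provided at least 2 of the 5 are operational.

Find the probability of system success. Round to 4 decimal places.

0.9976

R = Σ_{i=2}^{5} C(5,i) p^i (1−p)^{5−i} with p = 0.847
C(5,2)·0.847^2·0.153^3 = 0.025695
C(5,3)·0.847^3·0.153^2 = 0.142244
C(5,4)·0.847^4·0.153^1 = 0.393727
C(5,5)·0.847^5·0.153^0 = 0.435930
Sum = 0.9976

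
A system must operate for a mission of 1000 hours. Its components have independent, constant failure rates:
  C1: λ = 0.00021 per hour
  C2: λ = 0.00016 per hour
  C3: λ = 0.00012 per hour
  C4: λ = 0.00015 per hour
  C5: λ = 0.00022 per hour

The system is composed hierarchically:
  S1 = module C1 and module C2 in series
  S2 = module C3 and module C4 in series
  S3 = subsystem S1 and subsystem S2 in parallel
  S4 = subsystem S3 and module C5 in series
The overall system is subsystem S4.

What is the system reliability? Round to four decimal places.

0.7438

R(C1) = exp(−0.00021 × 1000) = 0.810584
R(C2) = exp(−0.00016 × 1000) = 0.852144
R(C3) = exp(−0.00012 × 1000) = 0.886920
R(C4) = exp(−0.00015 × 1000) = 0.860708
R(C5) = exp(−0.00022 × 1000) = 0.802519
Series (C1 and C2): 0.810584 × 0.852144 = 0.690734
Series (C3 and C4): 0.886920 × 0.860708 = 0.763379
Parallel ([0.690734] and [0.763379]): 1 − (1 − 0.690734)(1 − 0.763379) = 0.926821
Series ([0.926821] and C5): 0.926821 × 0.802519 = 0.7438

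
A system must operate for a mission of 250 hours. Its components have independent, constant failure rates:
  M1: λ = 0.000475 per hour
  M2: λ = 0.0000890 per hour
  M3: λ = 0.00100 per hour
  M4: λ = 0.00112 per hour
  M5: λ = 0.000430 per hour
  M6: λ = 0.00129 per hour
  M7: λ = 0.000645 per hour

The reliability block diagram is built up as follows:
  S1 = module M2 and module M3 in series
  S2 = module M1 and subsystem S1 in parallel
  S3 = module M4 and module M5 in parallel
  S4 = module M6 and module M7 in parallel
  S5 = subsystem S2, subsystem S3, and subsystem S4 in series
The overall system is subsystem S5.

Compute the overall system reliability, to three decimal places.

0.910

R(M1) = exp(−0.000475 × 250) = 0.88803
R(M2) = exp(−0.0000890 × 250) = 0.97800
R(M3) = exp(−0.00100 × 250) = 0.77880
R(M4) = exp(−0.00112 × 250) = 0.75578
R(M5) = exp(−0.000430 × 250) = 0.89808
R(M6) = exp(−0.00129 × 250) = 0.72434
R(M7) = exp(−0.000645 × 250) = 0.85108
Series (M2 and M3): 0.97800 × 0.77880 = 0.76167
Parallel (M1 and [0.76167]): 1 − (1 − 0.88803)(1 − 0.76167) = 0.97331
Parallel (M4 and M5): 1 − (1 − 0.75578)(1 − 0.89808) = 0.97511
Parallel (M6 and M7): 1 − (1 − 0.72434)(1 − 0.85108) = 0.95895
Series ([0.97331], [0.97511], and [0.95895]): 0.97331 × 0.97511 × 0.95895 = 0.910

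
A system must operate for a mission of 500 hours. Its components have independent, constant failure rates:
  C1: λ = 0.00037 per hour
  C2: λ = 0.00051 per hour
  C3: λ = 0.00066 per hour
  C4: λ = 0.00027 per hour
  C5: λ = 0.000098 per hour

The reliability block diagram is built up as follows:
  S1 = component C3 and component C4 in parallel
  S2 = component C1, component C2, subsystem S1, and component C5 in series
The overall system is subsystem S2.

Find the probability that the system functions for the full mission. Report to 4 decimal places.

R(C1) = exp(−0.00037 × 500) = 0.831104
R(C2) = exp(−0.00051 × 500) = 0.774916
R(C3) = exp(−0.00066 × 500) = 0.718924
R(C4) = exp(−0.00027 × 500) = 0.873716
R(C5) = exp(−0.000098 × 500) = 0.952181
Parallel (C3 and C4): 1 − (1 − 0.718924)(1 − 0.873716) = 0.964505
Series (C1, C2, [0.964505], and C5): 0.831104 × 0.774916 × 0.964505 × 0.952181 = 0.5915

0.5915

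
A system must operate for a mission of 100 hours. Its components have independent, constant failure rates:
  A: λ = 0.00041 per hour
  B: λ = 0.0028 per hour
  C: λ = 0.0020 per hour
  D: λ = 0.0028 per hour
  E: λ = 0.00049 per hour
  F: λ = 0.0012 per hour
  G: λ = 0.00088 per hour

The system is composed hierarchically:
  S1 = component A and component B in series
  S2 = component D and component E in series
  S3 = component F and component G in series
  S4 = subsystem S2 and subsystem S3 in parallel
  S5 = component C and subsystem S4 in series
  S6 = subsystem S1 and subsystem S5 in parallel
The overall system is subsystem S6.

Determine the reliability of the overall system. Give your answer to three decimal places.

0.938

R(A) = exp(−0.00041 × 100) = 0.95983
R(B) = exp(−0.0028 × 100) = 0.75578
R(C) = exp(−0.0020 × 100) = 0.81873
R(D) = exp(−0.0028 × 100) = 0.75578
R(E) = exp(−0.00049 × 100) = 0.95218
R(F) = exp(−0.0012 × 100) = 0.88692
R(G) = exp(−0.00088 × 100) = 0.91576
Series (A and B): 0.95983 × 0.75578 = 0.72542
Series (D and E): 0.75578 × 0.95218 = 0.71964
Series (F and G): 0.88692 × 0.91576 = 0.81221
Parallel ([0.71964] and [0.81221]): 1 − (1 − 0.71964)(1 − 0.81221) = 0.94735
Series (C and [0.94735]): 0.81873 × 0.94735 = 0.77562
Parallel ([0.72542] and [0.77562]): 1 − (1 − 0.72542)(1 − 0.77562) = 0.938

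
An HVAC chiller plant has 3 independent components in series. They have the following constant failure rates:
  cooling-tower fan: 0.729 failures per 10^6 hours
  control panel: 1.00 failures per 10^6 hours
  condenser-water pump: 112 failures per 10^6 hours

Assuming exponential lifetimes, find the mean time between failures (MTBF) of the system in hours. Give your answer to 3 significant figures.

Series of exponential components: λ_sys = Σ λ_i
λ_sys = 0.000000729 + 0.00000100 + 0.000112 = 1.1373e-04 /h
MTBF = 1 / λ_sys = 8790 h

8790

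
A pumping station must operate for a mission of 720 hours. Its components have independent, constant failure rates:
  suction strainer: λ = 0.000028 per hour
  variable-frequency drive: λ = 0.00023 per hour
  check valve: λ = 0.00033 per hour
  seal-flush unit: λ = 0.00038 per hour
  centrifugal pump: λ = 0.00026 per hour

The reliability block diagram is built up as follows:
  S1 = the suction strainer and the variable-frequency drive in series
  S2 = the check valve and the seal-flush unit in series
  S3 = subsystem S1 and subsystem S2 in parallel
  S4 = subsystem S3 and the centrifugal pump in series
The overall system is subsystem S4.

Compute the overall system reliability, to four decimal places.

R(suction strainer) = exp(−0.000028 × 720) = 0.980042
R(variable-frequency drive) = exp(−0.00023 × 720) = 0.847385
R(check valve) = exp(−0.00033 × 720) = 0.788518
R(seal-flush unit) = exp(−0.00038 × 720) = 0.760636
R(centrifugal pump) = exp(−0.00026 × 720) = 0.829278
Series (suction strainer and variable-frequency drive): 0.980042 × 0.847385 = 0.830473
Series (check valve and seal-flush unit): 0.788518 × 0.760636 = 0.599775
Parallel ([0.830473] and [0.599775]): 1 − (1 − 0.830473)(1 − 0.599775) = 0.932151
Series ([0.932151] and centrifugal pump): 0.932151 × 0.829278 = 0.7730

0.7730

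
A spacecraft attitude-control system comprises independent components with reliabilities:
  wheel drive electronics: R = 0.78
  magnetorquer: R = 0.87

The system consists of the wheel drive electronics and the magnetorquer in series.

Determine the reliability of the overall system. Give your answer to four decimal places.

0.6786

Series (wheel drive electronics and magnetorquer): 0.780000 × 0.870000 = 0.6786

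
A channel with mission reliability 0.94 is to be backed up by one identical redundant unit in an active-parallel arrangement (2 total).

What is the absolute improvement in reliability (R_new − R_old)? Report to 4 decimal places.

0.0564

R_before = 0.94
R_after = 1 − (1 − 0.94)^2 = 0.9964
ΔR = 0.9964 − 0.94 = 0.0564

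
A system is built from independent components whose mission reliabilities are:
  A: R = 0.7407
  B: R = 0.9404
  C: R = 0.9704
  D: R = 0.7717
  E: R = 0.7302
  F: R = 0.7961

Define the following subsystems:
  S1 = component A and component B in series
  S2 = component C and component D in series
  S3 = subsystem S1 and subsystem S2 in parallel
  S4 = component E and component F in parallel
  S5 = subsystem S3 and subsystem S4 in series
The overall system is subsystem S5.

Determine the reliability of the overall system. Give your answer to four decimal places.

Series (A and B): 0.740700 × 0.940400 = 0.696554
Series (C and D): 0.970400 × 0.771700 = 0.748858
Parallel ([0.696554] and [0.748858]): 1 − (1 − 0.696554)(1 − 0.748858) = 0.923792
Parallel (E and F): 1 − (1 − 0.730200)(1 − 0.796100) = 0.944988
Series ([0.923792] and [0.944988]): 0.923792 × 0.944988 = 0.8730

0.8730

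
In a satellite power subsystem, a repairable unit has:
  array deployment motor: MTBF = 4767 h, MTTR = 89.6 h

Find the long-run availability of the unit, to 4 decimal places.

A(array deployment motor) = MTBF/(MTBF+MTTR) = 4767/(4767+89.6) = 0.9816

0.9816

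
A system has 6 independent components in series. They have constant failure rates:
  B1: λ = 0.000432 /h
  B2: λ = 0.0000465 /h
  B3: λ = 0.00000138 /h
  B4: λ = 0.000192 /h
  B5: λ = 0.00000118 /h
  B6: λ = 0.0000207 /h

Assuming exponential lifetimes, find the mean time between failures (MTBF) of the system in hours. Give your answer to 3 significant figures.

Series of exponential components: λ_sys = Σ λ_i
λ_sys = 0.000432 + 0.0000465 + 0.00000138 + 0.000192 + 0.00000118 + 0.0000207 = 6.9376e-04 /h
MTBF = 1 / λ_sys = 1440 h

1440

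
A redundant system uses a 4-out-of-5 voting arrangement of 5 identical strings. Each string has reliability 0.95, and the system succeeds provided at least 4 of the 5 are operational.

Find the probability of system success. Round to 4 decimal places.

0.9774

R = Σ_{i=4}^{5} C(5,i) p^i (1−p)^{5−i} with p = 0.95
C(5,4)·0.95^4·0.05^1 = 0.203627
C(5,5)·0.95^5·0.05^0 = 0.773781
Sum = 0.9774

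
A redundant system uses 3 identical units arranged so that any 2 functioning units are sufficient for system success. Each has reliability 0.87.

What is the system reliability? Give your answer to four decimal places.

R = Σ_{i=2}^{3} C(3,i) p^i (1−p)^{3−i} with p = 0.87
C(3,2)·0.87^2·0.13^1 = 0.295191
C(3,3)·0.87^3·0.13^0 = 0.658503
Sum = 0.9537

0.9537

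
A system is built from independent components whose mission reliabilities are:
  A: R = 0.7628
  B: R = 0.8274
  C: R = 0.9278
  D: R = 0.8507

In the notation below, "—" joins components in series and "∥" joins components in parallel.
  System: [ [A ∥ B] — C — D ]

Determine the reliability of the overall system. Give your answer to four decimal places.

Parallel (A and B): 1 − (1 − 0.762800)(1 − 0.827400) = 0.959059
Series ([0.959059], C, and D): 0.959059 × 0.927800 × 0.850700 = 0.7570

0.7570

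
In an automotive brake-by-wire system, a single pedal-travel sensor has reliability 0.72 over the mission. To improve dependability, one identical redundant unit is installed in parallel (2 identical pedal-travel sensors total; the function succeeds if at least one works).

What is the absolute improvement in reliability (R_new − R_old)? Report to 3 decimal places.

R_before = 0.72
R_after = 1 − (1 − 0.72)^2 = 0.922
ΔR = 0.922 − 0.72 = 0.202

0.202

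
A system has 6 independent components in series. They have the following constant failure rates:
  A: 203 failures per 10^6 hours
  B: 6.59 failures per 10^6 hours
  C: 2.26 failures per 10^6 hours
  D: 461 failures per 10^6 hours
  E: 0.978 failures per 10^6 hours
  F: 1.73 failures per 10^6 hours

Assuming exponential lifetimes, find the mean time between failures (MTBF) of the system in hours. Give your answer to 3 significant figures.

1480

Series of exponential components: λ_sys = Σ λ_i
λ_sys = 0.000203 + 0.00000659 + 0.00000226 + 0.000461 + 0.000000978 + 0.00000173 = 6.7556e-04 /h
MTBF = 1 / λ_sys = 1480 h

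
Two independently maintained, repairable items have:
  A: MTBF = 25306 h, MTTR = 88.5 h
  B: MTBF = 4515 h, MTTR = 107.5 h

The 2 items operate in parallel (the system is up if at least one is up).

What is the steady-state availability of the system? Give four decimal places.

A(A) = MTBF/(MTBF+MTTR) = 25306/(25306+88.5) = 0.996515
A(B) = MTBF/(MTBF+MTTR) = 4515/(4515+107.5) = 0.976744
Parallel availability: 1 − (1 − 0.996515)(1 − 0.976744) = 0.9999

0.9999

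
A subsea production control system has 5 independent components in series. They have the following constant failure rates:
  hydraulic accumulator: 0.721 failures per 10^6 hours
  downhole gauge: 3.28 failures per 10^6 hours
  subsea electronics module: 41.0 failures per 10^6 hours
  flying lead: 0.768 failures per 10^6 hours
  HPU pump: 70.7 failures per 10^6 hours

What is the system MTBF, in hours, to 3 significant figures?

8590

Series of exponential components: λ_sys = Σ λ_i
λ_sys = 0.000000721 + 0.00000328 + 0.0000410 + 0.000000768 + 0.0000707 = 1.1647e-04 /h
MTBF = 1 / λ_sys = 8590 h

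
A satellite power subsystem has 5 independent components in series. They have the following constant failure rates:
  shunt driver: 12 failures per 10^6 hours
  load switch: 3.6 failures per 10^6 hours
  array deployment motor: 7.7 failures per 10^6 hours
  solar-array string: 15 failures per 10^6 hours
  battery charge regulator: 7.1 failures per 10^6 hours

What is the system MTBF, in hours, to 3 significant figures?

Series of exponential components: λ_sys = Σ λ_i
λ_sys = 0.000012 + 0.0000036 + 0.0000077 + 0.000015 + 0.0000071 = 4.5400e-05 /h
MTBF = 1 / λ_sys = 22000 h

22000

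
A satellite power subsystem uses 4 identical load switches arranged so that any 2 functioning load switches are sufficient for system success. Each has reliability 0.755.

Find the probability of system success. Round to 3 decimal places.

R = Σ_{i=2}^{4} C(4,i) p^i (1−p)^{4−i} with p = 0.755
C(4,2)·0.755^2·0.245^2 = 0.20529
C(4,3)·0.755^3·0.245^1 = 0.42176
C(4,4)·0.755^4·0.245^0 = 0.32493
Sum = 0.952

0.952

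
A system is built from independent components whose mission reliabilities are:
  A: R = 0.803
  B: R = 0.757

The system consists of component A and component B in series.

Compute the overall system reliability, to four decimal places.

Series (A and B): 0.803000 × 0.757000 = 0.6079

0.6079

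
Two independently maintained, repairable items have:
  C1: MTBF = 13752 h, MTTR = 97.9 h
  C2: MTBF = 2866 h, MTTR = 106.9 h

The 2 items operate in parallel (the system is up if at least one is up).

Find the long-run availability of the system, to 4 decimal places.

A(C1) = MTBF/(MTBF+MTTR) = 13752/(13752+97.9) = 0.992931
A(C2) = MTBF/(MTBF+MTTR) = 2866/(2866+106.9) = 0.964042
Parallel availability: 1 − (1 − 0.992931)(1 − 0.964042) = 0.9997

0.9997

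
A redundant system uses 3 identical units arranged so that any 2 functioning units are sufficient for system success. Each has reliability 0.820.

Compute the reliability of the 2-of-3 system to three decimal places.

R = Σ_{i=2}^{3} C(3,i) p^i (1−p)^{3−i} with p = 0.820
C(3,2)·0.820^2·0.180^1 = 0.36310
C(3,3)·0.820^3·0.180^0 = 0.55137
Sum = 0.914

0.914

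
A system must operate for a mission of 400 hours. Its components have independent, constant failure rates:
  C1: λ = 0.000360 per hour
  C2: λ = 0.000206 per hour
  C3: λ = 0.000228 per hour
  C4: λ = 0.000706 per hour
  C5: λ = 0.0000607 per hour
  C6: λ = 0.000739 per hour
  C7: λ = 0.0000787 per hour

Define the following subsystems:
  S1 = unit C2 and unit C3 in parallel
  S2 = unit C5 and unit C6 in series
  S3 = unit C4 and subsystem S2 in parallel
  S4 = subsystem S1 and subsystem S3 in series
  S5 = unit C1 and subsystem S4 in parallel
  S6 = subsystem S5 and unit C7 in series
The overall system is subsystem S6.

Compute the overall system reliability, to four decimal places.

0.9594

R(C1) = exp(−0.000360 × 400) = 0.865888
R(C2) = exp(−0.000206 × 400) = 0.920904
R(C3) = exp(−0.000228 × 400) = 0.912835
R(C4) = exp(−0.000706 × 400) = 0.753972
R(C5) = exp(−0.0000607 × 400) = 0.976012
R(C6) = exp(−0.000739 × 400) = 0.744085
R(C7) = exp(−0.0000787 × 400) = 0.969010
Parallel (C2 and C3): 1 − (1 − 0.920904)(1 − 0.912835) = 0.993106
Series (C5 and C6): 0.976012 × 0.744085 = 0.726236
Parallel (C4 and [0.726236]): 1 − (1 − 0.753972)(1 − 0.726236) = 0.932646
Series ([0.993106] and [0.932646]): 0.993106 × 0.932646 = 0.926216
Parallel (C1 and [0.926216]): 1 − (1 − 0.865888)(1 − 0.926216) = 0.990105
Series ([0.990105] and C7): 0.990105 × 0.969010 = 0.9594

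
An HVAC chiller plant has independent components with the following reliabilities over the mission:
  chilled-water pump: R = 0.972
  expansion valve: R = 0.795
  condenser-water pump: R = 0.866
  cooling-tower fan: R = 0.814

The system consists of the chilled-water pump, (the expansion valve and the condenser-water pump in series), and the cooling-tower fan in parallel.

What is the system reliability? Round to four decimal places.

Series (expansion valve and condenser-water pump): 0.795000 × 0.866000 = 0.688470
Parallel (chilled-water pump, [0.688470], and cooling-tower fan): 1 − (1 − 0.972000)(1 − 0.688470)(1 − 0.814000) = 0.9984

0.9984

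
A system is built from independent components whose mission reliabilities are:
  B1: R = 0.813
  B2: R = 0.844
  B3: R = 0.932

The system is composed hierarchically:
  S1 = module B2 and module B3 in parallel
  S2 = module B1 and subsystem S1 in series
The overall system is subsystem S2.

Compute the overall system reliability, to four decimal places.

Parallel (B2 and B3): 1 − (1 − 0.844000)(1 − 0.932000) = 0.989392
Series (B1 and [0.989392]): 0.813000 × 0.989392 = 0.8044

0.8044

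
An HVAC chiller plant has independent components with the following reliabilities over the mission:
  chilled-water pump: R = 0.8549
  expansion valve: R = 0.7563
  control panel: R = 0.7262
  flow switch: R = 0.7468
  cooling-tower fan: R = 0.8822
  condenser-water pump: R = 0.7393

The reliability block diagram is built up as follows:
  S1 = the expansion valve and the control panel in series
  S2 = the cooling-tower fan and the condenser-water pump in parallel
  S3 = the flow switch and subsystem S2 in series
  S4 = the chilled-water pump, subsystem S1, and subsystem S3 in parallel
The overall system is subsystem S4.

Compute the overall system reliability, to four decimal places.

Series (expansion valve and control panel): 0.756300 × 0.726200 = 0.549225
Parallel (cooling-tower fan and condenser-water pump): 1 − (1 − 0.882200)(1 − 0.739300) = 0.969290
Series (flow switch and [0.969290]): 0.746800 × 0.969290 = 0.723866
Parallel (chilled-water pump, [0.549225], and [0.723866]): 1 − (1 − 0.854900)(1 − 0.549225)(1 − 0.723866) = 0.9819

0.9819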